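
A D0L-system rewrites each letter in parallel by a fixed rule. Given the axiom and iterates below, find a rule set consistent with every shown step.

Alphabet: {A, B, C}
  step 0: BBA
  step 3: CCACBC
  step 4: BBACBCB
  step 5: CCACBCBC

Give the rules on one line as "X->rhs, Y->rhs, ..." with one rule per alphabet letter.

A->AC, B->C, C->B

  step 4 ⇒ step 5: BBACBCB ⇒ C·C·AC·B·C·B·C
    A ↦ AC
    B ↦ C
    C ↦ B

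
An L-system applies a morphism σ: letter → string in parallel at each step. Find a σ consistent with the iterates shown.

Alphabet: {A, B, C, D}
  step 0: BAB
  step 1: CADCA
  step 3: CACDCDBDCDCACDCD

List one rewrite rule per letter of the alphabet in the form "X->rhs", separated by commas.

  step 0 ⇒ step 1: BAB ⇒ CA·D·CA
    A ↦ D
    B ↦ CA
    C ↦ BD  (constrained at step 1)
    D ↦ CD  (constrained at step 1)

A->D, B->CA, C->BD, D->CD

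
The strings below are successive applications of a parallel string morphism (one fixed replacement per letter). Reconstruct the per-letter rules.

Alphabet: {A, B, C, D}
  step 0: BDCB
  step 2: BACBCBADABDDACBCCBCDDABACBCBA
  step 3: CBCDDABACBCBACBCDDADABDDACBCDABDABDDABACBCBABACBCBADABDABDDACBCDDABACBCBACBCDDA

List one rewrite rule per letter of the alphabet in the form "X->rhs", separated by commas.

  step 2 ⇒ step 3: BACBCBADABDDACBCCBCDDABACBCBA ⇒ CBC·DDA·BA·CBC·BA·CBC·DDA·DAB·DDA·CBC·DAB·DAB·DDA·BA·CBC·BA·BA·CBC·BA·DAB·DAB·DDA·CBC·DDA·BA·CBC·BA·CBC·DDA
    A ↦ DDA
    B ↦ CBC
    C ↦ BA
    D ↦ DAB

A->DDA, B->CBC, C->BA, D->DAB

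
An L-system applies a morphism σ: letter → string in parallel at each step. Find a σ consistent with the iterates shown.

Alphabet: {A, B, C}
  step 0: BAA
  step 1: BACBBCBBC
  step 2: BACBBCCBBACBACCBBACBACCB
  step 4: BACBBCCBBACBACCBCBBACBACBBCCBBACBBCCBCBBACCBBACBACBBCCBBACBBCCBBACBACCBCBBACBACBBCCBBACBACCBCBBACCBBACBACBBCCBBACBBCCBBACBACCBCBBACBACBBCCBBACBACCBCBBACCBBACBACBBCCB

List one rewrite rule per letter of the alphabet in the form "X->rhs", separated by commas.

A->BBC, B->BAC, C->CB

  step 1 ⇒ step 2: BACBBCBBC ⇒ BAC·BBC·CB·BAC·BAC·CB·BAC·BAC·CB
    A ↦ BBC
    B ↦ BAC
    C ↦ CB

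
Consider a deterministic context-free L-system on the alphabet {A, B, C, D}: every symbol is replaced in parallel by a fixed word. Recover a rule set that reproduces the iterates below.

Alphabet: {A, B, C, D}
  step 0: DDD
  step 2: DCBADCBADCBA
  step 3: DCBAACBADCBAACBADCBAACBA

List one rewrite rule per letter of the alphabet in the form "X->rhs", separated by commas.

A->BA, B->AC, C->BA, D->DC

  step 2 ⇒ step 3: DCBADCBADCBA ⇒ DC·BA·AC·BA·DC·BA·AC·BA·DC·BA·AC·BA
    A ↦ BA
    B ↦ AC
    C ↦ BA
    D ↦ DC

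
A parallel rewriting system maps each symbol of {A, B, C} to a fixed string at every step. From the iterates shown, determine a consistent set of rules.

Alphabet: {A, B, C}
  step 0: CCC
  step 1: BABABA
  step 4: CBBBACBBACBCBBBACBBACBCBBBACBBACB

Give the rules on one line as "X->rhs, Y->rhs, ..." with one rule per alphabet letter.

A->B, B->CB, C->BA

  step 0 ⇒ step 1: CCC ⇒ BA·BA·BA
    C ↦ BA
    A ↦ B  (constrained at step 1)
    B ↦ CB  (constrained at step 1)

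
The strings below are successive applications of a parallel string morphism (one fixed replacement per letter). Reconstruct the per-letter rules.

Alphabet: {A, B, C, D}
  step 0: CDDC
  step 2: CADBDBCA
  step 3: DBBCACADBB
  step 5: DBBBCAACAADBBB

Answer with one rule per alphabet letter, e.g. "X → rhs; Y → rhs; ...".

  step 2 ⇒ step 3: CADBDBCA ⇒ DB·B·C·A·C·A·DB·B
    A ↦ B
    B ↦ A
    C ↦ DB
    D ↦ C

A->B, B->A, C->DB, D->C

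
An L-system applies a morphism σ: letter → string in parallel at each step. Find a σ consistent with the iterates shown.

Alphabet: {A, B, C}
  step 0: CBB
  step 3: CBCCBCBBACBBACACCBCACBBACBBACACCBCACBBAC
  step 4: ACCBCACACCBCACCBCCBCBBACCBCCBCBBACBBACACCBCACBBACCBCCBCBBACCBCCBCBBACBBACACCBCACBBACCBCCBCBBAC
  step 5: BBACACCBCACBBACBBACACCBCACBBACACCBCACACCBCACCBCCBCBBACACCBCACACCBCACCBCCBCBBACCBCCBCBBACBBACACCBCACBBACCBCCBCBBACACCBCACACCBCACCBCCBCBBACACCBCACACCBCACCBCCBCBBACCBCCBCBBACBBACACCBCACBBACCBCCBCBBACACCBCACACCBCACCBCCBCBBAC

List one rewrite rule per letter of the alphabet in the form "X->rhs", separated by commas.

  step 4 ⇒ step 5: ACCBCACACCBCACCBCCBCBBACCBCCBCBBACBBACACCBCACBBACCBCCBCBBACCBCCBCBBACBBACACCBCACBBACCBCCBCBBAC ⇒ BB·AC·AC·CBC·AC·BB·AC·BB·AC·AC·CBC·AC·BB·AC·AC·CBC·AC·AC·CBC·AC·CBC·CBC·BB·AC·AC·CBC·AC·AC·CBC·AC·CBC·CBC·BB·AC·CBC·CBC·BB·AC·BB·AC·AC·CBC·AC·BB·AC·CBC·CBC·BB·AC·AC·CBC·AC·AC·CBC·AC·CBC·CBC·BB·AC·AC·CBC·AC·AC·CBC·AC·CBC·CBC·BB·AC·CBC·CBC·BB·AC·BB·AC·AC·CBC·AC·BB·AC·CBC·CBC·BB·AC·AC·CBC·AC·AC·CBC·AC·CBC·CBC·BB·AC
    A ↦ BB
    B ↦ CBC
    C ↦ AC

A->BB, B->CBC, C->AC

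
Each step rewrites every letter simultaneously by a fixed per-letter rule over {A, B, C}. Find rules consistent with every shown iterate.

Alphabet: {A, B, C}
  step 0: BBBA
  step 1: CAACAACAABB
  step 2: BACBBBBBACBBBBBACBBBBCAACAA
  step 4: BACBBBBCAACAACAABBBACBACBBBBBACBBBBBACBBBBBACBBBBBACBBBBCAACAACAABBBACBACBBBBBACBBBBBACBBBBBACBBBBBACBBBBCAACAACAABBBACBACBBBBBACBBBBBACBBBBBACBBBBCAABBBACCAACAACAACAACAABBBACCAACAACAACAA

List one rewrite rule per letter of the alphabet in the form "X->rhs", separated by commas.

  step 1 ⇒ step 2: CAACAACAABB ⇒ BAC·BB·BB·BAC·BB·BB·BAC·BB·BB·CAA·CAA
    A ↦ BB
    B ↦ CAA
    C ↦ BAC

A->BB, B->CAA, C->BAC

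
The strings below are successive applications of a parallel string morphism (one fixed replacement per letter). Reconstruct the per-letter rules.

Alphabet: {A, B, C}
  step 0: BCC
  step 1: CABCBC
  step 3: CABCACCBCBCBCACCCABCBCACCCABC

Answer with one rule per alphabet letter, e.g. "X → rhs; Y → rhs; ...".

  step 0 ⇒ step 1: BCC ⇒ CA·BC·BC
    B ↦ CA
    C ↦ BC
    A ↦ ACC  (constrained at step 1)

A->ACC, B->CA, C->BC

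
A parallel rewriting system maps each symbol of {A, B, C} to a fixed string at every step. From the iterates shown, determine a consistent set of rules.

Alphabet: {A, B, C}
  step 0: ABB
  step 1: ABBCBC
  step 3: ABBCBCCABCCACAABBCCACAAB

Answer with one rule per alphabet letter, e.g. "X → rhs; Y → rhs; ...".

A->AB, B->BC, C->CA

  step 0 ⇒ step 1: ABB ⇒ AB·BC·BC
    A ↦ AB
    B ↦ BC
    C ↦ CA  (constrained at step 1)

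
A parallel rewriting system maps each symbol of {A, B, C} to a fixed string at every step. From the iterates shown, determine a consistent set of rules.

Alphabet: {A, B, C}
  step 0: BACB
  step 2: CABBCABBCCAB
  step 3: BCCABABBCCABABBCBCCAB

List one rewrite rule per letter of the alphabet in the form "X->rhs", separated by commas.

  step 2 ⇒ step 3: CABBCABBCCAB ⇒ BC·C·AB·AB·BC·C·AB·AB·BC·BC·C·AB
    A ↦ C
    B ↦ AB
    C ↦ BC

A->C, B->AB, C->BC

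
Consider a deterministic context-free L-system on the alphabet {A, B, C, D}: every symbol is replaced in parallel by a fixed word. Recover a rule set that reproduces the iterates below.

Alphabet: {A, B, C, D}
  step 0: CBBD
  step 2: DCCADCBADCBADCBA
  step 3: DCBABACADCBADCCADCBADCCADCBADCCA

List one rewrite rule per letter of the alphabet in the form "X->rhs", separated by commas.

  step 2 ⇒ step 3: DCCADCBADCBADCBA ⇒ DC·BA·BA·CA·DC·BA·DC·CA·DC·BA·DC·CA·DC·BA·DC·CA
    A ↦ CA
    B ↦ DC
    C ↦ BA
    D ↦ DC

A->CA, B->DC, C->BA, D->DC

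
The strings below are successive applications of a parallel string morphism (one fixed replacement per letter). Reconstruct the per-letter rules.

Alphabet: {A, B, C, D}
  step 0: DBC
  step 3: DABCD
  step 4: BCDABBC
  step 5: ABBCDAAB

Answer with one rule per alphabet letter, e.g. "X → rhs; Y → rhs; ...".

A->D, B->A, C->B, D->BC

  step 4 ⇒ step 5: BCDABBC ⇒ A·B·BC·D·A·A·B
    A ↦ D
    B ↦ A
    C ↦ B
    D ↦ BC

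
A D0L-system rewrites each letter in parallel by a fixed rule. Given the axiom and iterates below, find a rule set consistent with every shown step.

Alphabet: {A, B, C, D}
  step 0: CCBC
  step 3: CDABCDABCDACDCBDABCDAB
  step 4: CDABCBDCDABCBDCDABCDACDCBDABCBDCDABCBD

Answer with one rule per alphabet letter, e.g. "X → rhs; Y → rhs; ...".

  step 3 ⇒ step 4: CDABCDABCDACDCBDABCDAB ⇒ CD·A·B·CBD·CD·A·B·CBD·CD·A·B·CD·A·CD·CBD·A·B·CBD·CD·A·B·CBD
    A ↦ B
    B ↦ CBD
    C ↦ CD
    D ↦ A

A->B, B->CBD, C->CD, D->A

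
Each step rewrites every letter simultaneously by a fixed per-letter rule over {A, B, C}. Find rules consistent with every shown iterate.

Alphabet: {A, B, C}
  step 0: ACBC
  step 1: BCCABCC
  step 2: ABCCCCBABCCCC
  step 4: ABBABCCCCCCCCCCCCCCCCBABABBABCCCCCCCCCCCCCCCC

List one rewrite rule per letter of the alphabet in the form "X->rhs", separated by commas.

A->B, B->AB, C->CC

  step 1 ⇒ step 2: BCCABCC ⇒ AB·CC·CC·B·AB·CC·CC
    A ↦ B
    B ↦ AB
    C ↦ CC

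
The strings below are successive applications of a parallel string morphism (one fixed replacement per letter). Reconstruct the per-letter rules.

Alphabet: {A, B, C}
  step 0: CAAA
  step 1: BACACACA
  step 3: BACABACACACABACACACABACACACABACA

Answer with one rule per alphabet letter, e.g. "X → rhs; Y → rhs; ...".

A->CA, B->CA, C->BA

  step 0 ⇒ step 1: CAAA ⇒ BA·CA·CA·CA
    A ↦ CA
    C ↦ BA
    B ↦ CA  (constrained at step 1)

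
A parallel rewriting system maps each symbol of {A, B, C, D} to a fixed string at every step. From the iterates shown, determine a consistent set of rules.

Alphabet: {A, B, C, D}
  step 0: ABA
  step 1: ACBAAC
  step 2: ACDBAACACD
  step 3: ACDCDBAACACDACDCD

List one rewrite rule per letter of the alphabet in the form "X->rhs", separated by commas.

  step 2 ⇒ step 3: ACDBAACACD ⇒ AC·D·CD·BA·AC·AC·D·AC·D·CD
    A ↦ AC
    B ↦ BA
    C ↦ D
    D ↦ CD

A->AC, B->BA, C->D, D->CD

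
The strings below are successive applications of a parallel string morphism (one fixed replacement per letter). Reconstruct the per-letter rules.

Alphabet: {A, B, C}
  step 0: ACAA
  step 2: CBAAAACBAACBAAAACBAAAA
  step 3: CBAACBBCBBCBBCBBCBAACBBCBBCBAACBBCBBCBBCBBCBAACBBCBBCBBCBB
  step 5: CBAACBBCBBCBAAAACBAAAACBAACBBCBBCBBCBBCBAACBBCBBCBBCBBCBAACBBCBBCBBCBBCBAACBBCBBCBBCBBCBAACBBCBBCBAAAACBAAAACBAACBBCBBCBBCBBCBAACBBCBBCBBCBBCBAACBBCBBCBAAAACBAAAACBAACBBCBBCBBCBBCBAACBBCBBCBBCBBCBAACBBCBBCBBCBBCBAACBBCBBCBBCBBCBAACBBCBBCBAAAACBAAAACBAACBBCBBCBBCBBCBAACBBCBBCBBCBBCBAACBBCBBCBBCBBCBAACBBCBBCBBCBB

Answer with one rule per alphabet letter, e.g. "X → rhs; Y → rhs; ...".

A->CBB, B->AA, C->CB

  step 2 ⇒ step 3: CBAAAACBAACBAAAACBAAAA ⇒ CB·AA·CBB·CBB·CBB·CBB·CB·AA·CBB·CBB·CB·AA·CBB·CBB·CBB·CBB·CB·AA·CBB·CBB·CBB·CBB
    A ↦ CBB
    B ↦ AA
    C ↦ CB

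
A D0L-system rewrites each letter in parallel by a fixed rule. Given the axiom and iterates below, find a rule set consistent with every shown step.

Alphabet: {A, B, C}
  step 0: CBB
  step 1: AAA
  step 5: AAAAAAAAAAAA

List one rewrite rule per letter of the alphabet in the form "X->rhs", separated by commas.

  step 0 ⇒ step 1: CBB ⇒ A·A·A
    B ↦ A
    C ↦ A
    A ↦ BC  (constrained at step 1)

A->BC, B->A, C->A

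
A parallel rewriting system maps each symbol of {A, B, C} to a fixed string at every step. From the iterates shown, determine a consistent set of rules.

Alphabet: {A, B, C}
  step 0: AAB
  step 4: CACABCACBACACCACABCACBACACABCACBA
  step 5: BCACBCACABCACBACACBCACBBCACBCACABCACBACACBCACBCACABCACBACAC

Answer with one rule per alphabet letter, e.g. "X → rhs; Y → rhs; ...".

A->CAC, B->A, C->B

  step 4 ⇒ step 5: CACABCACBACACCACABCACBACACABCACBA ⇒ B·CAC·B·CAC·A·B·CAC·B·A·CAC·B·CAC·B·B·CAC·B·CAC·A·B·CAC·B·A·CAC·B·CAC·B·CAC·A·B·CAC·B·A·CAC
    A ↦ CAC
    B ↦ A
    C ↦ B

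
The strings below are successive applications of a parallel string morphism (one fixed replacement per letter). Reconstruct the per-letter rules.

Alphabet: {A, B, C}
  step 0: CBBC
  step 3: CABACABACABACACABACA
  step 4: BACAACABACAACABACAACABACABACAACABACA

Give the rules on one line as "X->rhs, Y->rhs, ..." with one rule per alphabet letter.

A->CA, B->A, C->BA

  step 3 ⇒ step 4: CABACABACABACACABACA ⇒ BA·CA·A·CA·BA·CA·A·CA·BA·CA·A·CA·BA·CA·BA·CA·A·CA·BA·CA
    A ↦ CA
    B ↦ A
    C ↦ BA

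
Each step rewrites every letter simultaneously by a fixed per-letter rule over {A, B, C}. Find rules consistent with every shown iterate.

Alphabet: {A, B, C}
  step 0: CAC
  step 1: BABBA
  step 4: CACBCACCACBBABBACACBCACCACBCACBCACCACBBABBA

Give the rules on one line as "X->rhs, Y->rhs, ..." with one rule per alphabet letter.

A->B, B->CAC, C->BA

  step 0 ⇒ step 1: CAC ⇒ BA·B·BA
    A ↦ B
    C ↦ BA
    B ↦ CAC  (constrained at step 1)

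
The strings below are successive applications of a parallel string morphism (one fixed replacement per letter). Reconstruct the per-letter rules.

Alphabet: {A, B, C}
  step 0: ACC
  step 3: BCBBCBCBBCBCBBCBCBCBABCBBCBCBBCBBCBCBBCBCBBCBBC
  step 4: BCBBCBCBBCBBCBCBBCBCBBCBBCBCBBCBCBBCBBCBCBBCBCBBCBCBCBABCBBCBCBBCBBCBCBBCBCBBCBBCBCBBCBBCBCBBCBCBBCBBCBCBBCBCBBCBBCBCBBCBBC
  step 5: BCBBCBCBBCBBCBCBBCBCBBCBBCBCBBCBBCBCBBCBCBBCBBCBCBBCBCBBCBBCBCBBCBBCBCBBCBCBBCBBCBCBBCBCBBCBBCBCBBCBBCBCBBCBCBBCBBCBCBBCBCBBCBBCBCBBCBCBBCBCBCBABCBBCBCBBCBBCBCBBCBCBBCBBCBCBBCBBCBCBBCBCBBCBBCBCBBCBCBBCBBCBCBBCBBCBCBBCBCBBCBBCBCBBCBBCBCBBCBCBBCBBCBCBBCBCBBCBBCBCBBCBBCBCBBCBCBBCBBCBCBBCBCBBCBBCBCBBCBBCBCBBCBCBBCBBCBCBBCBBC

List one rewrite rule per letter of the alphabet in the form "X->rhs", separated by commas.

  step 4 ⇒ step 5: BCBBCBCBBCBBCBCBBCBCBBCBBCBCBBCBCBBCBBCBCBBCBCBBCBCBCBABCBBCBCBBCBBCBCBBCBCBBCBBCBCBBCBBCBCBBCBCBBCBBCBCBBCBCBBCBBCBCBBCBBC ⇒ BCB·BC·BCB·BCB·BC·BCB·BC·BCB·BCB·BC·BCB·BCB·BC·BCB·BC·BCB·BCB·BC·BCB·BC·BCB·BCB·BC·BCB·BCB·BC·BCB·BC·BCB·BCB·BC·BCB·BC·BCB·BCB·BC·BCB·BCB·BC·BCB·BC·BCB·BCB·BC·BCB·BC·BCB·BCB·BC·BCB·BC·BCB·BC·BCB·CBA·BCB·BC·BCB·BCB·BC·BCB·BC·BCB·BCB·BC·BCB·BCB·BC·BCB·BC·BCB·BCB·BC·BCB·BC·BCB·BCB·BC·BCB·BCB·BC·BCB·BC·BCB·BCB·BC·BCB·BCB·BC·BCB·BC·BCB·BCB·BC·BCB·BC·BCB·BCB·BC·BCB·BCB·BC·BCB·BC·BCB·BCB·BC·BCB·BC·BCB·BCB·BC·BCB·BCB·BC·BCB·BC·BCB·BCB·BC·BCB·BCB·BC
    A ↦ CBA
    B ↦ BCB
    C ↦ BC

A->CBA, B->BCB, C->BC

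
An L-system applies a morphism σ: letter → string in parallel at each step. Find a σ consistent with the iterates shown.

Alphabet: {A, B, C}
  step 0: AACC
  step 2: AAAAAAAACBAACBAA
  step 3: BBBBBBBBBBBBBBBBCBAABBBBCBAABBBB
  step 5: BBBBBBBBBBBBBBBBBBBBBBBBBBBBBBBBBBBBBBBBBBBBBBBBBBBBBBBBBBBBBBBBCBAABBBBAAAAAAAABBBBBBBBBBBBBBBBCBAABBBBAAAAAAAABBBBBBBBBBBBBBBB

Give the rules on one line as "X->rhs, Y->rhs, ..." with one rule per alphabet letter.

  step 2 ⇒ step 3: AAAAAAAACBAACBAA ⇒ BB·BB·BB·BB·BB·BB·BB·BB·CB·AA·BB·BB·CB·AA·BB·BB
    A ↦ BB
    B ↦ AA
    C ↦ CB

A->BB, B->AA, C->CB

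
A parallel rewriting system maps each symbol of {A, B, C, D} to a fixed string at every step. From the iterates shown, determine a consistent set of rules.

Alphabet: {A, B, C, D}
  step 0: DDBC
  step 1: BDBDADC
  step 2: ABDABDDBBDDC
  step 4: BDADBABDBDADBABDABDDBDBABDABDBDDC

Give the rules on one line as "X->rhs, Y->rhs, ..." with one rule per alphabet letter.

  step 1 ⇒ step 2: BDBDADC ⇒ A·BD·A·BD·DB·BD·DC
    A ↦ DB
    B ↦ A
    C ↦ DC
    D ↦ BD

A->DB, B->A, C->DC, D->BD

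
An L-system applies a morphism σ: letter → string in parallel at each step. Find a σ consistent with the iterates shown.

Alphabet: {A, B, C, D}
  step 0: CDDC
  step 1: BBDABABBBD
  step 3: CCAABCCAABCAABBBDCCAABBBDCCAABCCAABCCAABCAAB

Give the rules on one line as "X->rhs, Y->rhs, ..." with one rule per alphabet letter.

  step 0 ⇒ step 1: CDDC ⇒ BBD·AB·AB·BBD
    C ↦ BBD
    D ↦ AB
    A ↦ C  (constrained at step 1)
    B ↦ AAB  (constrained at step 1)

A->C, B->AAB, C->BBD, D->AB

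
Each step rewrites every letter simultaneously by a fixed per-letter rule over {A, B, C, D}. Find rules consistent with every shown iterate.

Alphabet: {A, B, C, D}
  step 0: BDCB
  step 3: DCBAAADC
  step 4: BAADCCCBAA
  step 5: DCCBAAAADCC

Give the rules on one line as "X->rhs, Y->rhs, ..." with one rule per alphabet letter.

A->C, B->D, C->A, D->BA

  step 4 ⇒ step 5: BAADCCCBAA ⇒ D·C·C·BA·A·A·A·D·C·C
    A ↦ C
    B ↦ D
    C ↦ A
    D ↦ BA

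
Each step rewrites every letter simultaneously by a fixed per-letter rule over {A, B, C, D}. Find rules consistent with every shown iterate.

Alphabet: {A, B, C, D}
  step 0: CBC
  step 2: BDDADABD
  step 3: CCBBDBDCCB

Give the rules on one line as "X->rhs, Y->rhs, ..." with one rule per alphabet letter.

  step 2 ⇒ step 3: BDDADABD ⇒ CC·B·B·D·B·D·CC·B
    A ↦ D
    B ↦ CC
    D ↦ B
    C ↦ DA  (constrained at step 0)

A->D, B->CC, C->DA, D->B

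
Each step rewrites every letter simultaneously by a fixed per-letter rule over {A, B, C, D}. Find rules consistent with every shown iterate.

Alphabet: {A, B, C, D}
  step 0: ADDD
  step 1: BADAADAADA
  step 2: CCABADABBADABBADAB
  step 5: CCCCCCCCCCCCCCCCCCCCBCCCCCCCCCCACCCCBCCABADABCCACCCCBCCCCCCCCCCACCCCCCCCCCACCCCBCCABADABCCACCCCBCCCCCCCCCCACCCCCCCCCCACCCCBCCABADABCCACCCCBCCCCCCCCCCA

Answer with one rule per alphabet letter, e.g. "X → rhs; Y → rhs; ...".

A->B, B->CCA, C->CC, D->ADA

  step 1 ⇒ step 2: BADAADAADA ⇒ CCA·B·ADA·B·B·ADA·B·B·ADA·B
    A ↦ B
    B ↦ CCA
    D ↦ ADA
    C ↦ CC  (constrained at step 2)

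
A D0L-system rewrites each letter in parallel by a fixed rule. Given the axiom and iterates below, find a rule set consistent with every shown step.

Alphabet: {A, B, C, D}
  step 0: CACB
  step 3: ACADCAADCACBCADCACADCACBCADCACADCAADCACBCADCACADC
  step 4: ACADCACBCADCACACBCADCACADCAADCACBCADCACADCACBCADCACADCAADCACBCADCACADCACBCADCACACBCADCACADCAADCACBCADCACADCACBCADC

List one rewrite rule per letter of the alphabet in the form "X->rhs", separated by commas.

A->AC, B->A, C->ADC, D->BC

  step 3 ⇒ step 4: ACADCAADCACBCADCACADCACBCADCACADCAADCACBCADCACADC ⇒ AC·ADC·AC·BC·ADC·AC·AC·BC·ADC·AC·ADC·A·ADC·AC·BC·ADC·AC·ADC·AC·BC·ADC·AC·ADC·A·ADC·AC·BC·ADC·AC·ADC·AC·BC·ADC·AC·AC·BC·ADC·AC·ADC·A·ADC·AC·BC·ADC·AC·ADC·AC·BC·ADC
    A ↦ AC
    B ↦ A
    C ↦ ADC
    D ↦ BC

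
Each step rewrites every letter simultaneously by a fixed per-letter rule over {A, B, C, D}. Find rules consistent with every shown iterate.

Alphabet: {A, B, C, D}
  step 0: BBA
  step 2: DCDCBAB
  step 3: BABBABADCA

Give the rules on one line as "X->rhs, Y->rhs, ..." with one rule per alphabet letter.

A->DC, B->A, C->B, D->BA

  step 2 ⇒ step 3: DCDCBAB ⇒ BA·B·BA·B·A·DC·A
    A ↦ DC
    B ↦ A
    C ↦ B
    D ↦ BA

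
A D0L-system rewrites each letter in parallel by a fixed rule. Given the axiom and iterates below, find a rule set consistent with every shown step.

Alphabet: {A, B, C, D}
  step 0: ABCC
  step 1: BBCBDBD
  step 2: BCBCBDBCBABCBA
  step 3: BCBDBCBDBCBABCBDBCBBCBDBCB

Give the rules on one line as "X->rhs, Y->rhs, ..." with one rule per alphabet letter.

  step 2 ⇒ step 3: BCBCBDBCBABCBA ⇒ BC·BD·BC·BD·BC·BA·BC·BD·BC·B·BC·BD·BC·B
    A ↦ B
    B ↦ BC
    C ↦ BD
    D ↦ BA

A->B, B->BC, C->BD, D->BA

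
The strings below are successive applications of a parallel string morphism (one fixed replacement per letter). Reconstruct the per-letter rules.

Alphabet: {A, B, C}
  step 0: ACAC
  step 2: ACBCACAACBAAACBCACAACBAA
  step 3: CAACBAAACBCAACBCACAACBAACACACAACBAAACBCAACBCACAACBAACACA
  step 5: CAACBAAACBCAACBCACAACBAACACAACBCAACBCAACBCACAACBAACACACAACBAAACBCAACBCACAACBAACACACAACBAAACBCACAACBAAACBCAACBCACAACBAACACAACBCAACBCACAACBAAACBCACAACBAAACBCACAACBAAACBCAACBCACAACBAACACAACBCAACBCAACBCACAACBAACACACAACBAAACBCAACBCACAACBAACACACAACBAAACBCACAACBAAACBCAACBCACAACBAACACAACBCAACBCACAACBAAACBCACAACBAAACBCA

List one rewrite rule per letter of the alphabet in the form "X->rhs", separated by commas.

A->CA, B->AA, C->ACB

  step 2 ⇒ step 3: ACBCACAACBAAACBCACAACBAA ⇒ CA·ACB·AA·ACB·CA·ACB·CA·CA·ACB·AA·CA·CA·CA·ACB·AA·ACB·CA·ACB·CA·CA·ACB·AA·CA·CA
    A ↦ CA
    B ↦ AA
    C ↦ ACB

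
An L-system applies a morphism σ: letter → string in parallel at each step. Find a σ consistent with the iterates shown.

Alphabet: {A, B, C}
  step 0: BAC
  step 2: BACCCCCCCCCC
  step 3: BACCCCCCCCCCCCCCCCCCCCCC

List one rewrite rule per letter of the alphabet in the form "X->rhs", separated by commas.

  step 2 ⇒ step 3: BACCCCCCCCCC ⇒ BA·CC·CC·CC·CC·CC·CC·CC·CC·CC·CC·CC
    A ↦ CC
    B ↦ BA
    C ↦ CC

A->CC, B->BA, C->CC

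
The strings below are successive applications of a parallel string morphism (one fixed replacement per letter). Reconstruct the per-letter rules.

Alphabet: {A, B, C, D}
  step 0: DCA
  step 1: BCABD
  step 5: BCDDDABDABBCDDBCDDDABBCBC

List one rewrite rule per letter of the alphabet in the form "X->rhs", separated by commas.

A->D, B->D, C->AB, D->BC

  step 0 ⇒ step 1: DCA ⇒ BC·AB·D
    A ↦ D
    C ↦ AB
    D ↦ BC
    B ↦ D  (constrained at step 1)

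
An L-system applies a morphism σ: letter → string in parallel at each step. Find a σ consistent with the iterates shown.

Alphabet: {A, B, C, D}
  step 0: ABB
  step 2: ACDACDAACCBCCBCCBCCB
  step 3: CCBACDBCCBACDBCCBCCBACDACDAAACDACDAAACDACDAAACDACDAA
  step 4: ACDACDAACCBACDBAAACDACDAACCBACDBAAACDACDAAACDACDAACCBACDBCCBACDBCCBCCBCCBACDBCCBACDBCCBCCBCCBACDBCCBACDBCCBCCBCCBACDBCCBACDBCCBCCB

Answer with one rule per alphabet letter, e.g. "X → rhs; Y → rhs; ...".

A->CCB, B->AA, C->ACD, D->B

  step 3 ⇒ step 4: CCBACDBCCBACDBCCBCCBACDACDAAACDACDAAACDACDAAACDACDAA ⇒ ACD·ACD·AA·CCB·ACD·B·AA·ACD·ACD·AA·CCB·ACD·B·AA·ACD·ACD·AA·ACD·ACD·AA·CCB·ACD·B·CCB·ACD·B·CCB·CCB·CCB·ACD·B·CCB·ACD·B·CCB·CCB·CCB·ACD·B·CCB·ACD·B·CCB·CCB·CCB·ACD·B·CCB·ACD·B·CCB·CCB
    A ↦ CCB
    B ↦ AA
    C ↦ ACD
    D ↦ B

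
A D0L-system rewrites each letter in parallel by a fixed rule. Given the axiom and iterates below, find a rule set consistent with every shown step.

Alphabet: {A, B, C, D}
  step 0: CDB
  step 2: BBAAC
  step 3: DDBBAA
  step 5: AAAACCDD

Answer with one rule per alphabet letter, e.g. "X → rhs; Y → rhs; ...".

A->B, B->D, C->AA, D->C

  step 2 ⇒ step 3: BBAAC ⇒ D·D·B·B·AA
    A ↦ B
    B ↦ D
    C ↦ AA
    D ↦ C  (constrained at step 0)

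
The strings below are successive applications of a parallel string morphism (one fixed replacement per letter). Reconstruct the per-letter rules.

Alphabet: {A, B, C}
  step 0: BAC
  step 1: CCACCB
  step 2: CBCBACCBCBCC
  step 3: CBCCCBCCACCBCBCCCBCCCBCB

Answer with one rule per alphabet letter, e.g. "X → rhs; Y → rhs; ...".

  step 2 ⇒ step 3: CBCBACCBCBCC ⇒ CB·CC·CB·CC·AC·CB·CB·CC·CB·CC·CB·CB
    A ↦ AC
    B ↦ CC
    C ↦ CB

A->AC, B->CC, C->CB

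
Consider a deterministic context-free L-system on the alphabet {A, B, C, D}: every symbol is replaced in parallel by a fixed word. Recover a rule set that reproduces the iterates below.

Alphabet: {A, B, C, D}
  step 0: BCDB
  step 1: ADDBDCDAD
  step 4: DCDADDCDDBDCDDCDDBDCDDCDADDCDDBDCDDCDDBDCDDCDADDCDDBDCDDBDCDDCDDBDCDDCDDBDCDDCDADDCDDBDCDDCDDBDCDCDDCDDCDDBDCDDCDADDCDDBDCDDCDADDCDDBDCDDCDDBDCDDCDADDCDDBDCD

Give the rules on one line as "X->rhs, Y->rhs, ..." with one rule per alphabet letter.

  step 0 ⇒ step 1: BCDB ⇒ AD·DB·DCD·AD
    B ↦ AD
    C ↦ DB
    D ↦ DCD
    A ↦ CD  (constrained at step 1)

A->CD, B->AD, C->DB, D->DCD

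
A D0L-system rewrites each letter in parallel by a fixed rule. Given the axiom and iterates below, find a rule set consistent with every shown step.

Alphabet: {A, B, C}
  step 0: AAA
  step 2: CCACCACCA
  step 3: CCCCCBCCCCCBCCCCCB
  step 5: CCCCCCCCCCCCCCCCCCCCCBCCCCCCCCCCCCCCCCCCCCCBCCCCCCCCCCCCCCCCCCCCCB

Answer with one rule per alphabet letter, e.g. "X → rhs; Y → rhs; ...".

A->CB, B->A, C->CC

  step 2 ⇒ step 3: CCACCACCA ⇒ CC·CC·CB·CC·CC·CB·CC·CC·CB
    A ↦ CB
    C ↦ CC
    B ↦ A  (constrained at step 3)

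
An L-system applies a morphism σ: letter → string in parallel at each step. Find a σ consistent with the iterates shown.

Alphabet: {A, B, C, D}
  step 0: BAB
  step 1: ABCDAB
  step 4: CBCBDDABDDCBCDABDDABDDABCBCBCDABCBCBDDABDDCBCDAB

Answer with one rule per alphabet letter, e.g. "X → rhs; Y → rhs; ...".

A->CD, B->AB, C->DD, D->CB

  step 0 ⇒ step 1: BAB ⇒ AB·CD·AB
    A ↦ CD
    B ↦ AB
    C ↦ DD  (constrained at step 1)
    D ↦ CB  (constrained at step 1)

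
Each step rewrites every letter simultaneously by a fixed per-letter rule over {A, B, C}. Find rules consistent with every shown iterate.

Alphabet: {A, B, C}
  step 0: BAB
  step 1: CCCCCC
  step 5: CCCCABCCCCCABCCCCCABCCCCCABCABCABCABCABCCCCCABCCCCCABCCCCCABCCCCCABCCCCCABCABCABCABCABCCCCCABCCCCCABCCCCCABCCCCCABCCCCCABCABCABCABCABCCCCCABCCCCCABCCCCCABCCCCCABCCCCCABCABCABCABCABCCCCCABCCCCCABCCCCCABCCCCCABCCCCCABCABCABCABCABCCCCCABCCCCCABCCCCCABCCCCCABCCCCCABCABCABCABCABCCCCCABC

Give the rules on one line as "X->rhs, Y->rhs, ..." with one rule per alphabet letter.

A->CC, B->CC, C->ABC

  step 0 ⇒ step 1: BAB ⇒ CC·CC·CC
    A ↦ CC
    B ↦ CC
    C ↦ ABC  (constrained at step 1)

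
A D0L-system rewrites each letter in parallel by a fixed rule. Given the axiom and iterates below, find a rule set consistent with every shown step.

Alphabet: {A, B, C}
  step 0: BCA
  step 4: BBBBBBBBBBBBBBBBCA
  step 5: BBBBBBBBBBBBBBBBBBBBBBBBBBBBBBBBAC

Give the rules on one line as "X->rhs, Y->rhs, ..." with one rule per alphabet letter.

A->C, B->BB, C->A

  step 4 ⇒ step 5: BBBBBBBBBBBBBBBBCA ⇒ BB·BB·BB·BB·BB·BB·BB·BB·BB·BB·BB·BB·BB·BB·BB·BB·A·C
    A ↦ C
    B ↦ BB
    C ↦ A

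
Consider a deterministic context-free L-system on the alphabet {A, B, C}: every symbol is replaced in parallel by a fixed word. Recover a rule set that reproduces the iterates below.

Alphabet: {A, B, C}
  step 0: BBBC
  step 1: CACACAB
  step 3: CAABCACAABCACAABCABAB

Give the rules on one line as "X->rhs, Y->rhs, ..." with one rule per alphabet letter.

  step 0 ⇒ step 1: BBBC ⇒ CA·CA·CA·B
    B ↦ CA
    C ↦ B
    A ↦ AB  (constrained at step 1)

A->AB, B->CA, C->B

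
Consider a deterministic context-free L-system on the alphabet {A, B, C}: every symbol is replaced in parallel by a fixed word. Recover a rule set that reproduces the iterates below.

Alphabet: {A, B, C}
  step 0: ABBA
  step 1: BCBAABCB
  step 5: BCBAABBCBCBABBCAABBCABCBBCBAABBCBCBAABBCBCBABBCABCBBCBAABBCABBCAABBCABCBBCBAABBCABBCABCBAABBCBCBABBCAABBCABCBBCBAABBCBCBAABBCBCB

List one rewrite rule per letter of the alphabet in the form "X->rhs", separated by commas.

A->BCB, B->A, C->BBC

  step 0 ⇒ step 1: ABBA ⇒ BCB·A·A·BCB
    A ↦ BCB
    B ↦ A
    C ↦ BBC  (constrained at step 1)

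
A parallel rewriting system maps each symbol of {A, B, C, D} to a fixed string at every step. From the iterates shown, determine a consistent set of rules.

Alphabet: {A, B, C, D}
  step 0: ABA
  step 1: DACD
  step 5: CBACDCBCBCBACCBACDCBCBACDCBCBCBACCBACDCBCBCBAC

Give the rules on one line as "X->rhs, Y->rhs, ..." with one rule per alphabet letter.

  step 0 ⇒ step 1: ABA ⇒ D·AC·D
    A ↦ D
    B ↦ AC
    C ↦ CB  (constrained at step 1)
    D ↦ CB  (constrained at step 1)

A->D, B->AC, C->CB, D->CB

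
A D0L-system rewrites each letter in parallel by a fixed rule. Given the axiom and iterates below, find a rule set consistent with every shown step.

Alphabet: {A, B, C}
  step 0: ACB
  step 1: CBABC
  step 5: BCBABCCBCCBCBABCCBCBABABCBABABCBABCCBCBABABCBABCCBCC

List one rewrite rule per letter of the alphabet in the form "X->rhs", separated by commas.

  step 0 ⇒ step 1: ACB ⇒ C·BA·BC
    A ↦ C
    B ↦ BC
    C ↦ BA

A->C, B->BC, C->BA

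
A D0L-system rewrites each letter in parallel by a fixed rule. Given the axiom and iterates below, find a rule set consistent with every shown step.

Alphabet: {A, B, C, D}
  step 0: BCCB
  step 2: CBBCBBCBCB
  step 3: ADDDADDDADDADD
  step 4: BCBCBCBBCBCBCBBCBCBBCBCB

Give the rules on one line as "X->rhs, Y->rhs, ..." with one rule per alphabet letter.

A->B, B->D, C->AD, D->CB

  step 3 ⇒ step 4: ADDDADDDADDADD ⇒ B·CB·CB·CB·B·CB·CB·CB·B·CB·CB·B·CB·CB
    A ↦ B
    D ↦ CB
  step 2 ⇒ step 3: CBBCBBCBCB ⇒ AD·D·D·AD·D·D·AD·D·AD·D
    B ↦ D
  step 2 ⇒ step 3: CBBCBBCBCB ⇒ AD·D·D·AD·D·D·AD·D·AD·D
    C ↦ AD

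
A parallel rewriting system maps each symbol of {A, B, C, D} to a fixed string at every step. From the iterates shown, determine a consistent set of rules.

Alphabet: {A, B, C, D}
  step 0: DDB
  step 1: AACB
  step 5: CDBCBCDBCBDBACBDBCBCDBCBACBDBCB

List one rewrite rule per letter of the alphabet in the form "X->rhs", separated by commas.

  step 0 ⇒ step 1: DDB ⇒ A·A·CB
    B ↦ CB
    D ↦ A
    A ↦ C  (constrained at step 1)
    C ↦ DB  (constrained at step 1)

A->C, B->CB, C->DB, D->A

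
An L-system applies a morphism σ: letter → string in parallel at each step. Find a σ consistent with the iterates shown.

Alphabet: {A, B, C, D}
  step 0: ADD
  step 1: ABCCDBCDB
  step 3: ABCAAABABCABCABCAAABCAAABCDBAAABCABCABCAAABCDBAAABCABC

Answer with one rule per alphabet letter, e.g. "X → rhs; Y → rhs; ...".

A->ABC, B->AA, C->AB, D->CDB

  step 0 ⇒ step 1: ADD ⇒ ABC·CDB·CDB
    A ↦ ABC
    D ↦ CDB
    B ↦ AA  (constrained at step 1)
    C ↦ AB  (constrained at step 1)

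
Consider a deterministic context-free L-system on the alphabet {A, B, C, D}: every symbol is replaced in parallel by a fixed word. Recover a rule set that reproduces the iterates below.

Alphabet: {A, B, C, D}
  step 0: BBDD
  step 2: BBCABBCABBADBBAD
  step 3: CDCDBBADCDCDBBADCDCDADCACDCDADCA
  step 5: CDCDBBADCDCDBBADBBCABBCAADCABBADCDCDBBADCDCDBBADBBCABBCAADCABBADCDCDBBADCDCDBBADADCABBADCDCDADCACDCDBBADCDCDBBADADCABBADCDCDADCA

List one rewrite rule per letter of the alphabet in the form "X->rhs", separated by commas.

  step 2 ⇒ step 3: BBCABBCABBADBBAD ⇒ CD·CD·BB·AD·CD·CD·BB·AD·CD·CD·AD·CA·CD·CD·AD·CA
    A ↦ AD
    B ↦ CD
    C ↦ BB
    D ↦ CA

A->AD, B->CD, C->BB, D->CA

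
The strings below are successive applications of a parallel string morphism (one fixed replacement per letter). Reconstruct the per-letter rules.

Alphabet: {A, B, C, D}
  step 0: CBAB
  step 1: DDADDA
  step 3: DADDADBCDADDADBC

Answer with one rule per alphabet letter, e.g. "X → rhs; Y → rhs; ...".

  step 0 ⇒ step 1: CBAB ⇒ D·DA·D·DA
    A ↦ D
    B ↦ DA
    C ↦ D
    D ↦ BC  (constrained at step 1)

A->D, B->DA, C->D, D->BC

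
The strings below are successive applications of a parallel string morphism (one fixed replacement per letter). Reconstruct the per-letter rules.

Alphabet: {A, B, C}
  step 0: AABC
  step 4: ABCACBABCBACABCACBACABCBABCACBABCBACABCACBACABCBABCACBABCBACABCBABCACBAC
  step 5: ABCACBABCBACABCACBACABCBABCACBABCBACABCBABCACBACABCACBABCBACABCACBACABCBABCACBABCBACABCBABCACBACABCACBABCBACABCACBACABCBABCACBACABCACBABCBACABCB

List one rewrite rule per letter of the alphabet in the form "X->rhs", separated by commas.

A->ABC, B->AC, C->B

  step 4 ⇒ step 5: ABCACBABCBACABCACBACABCBABCACBABCBACABCACBACABCBABCACBABCBACABCBABCACBAC ⇒ ABC·AC·B·ABC·B·AC·ABC·AC·B·AC·ABC·B·ABC·AC·B·ABC·B·AC·ABC·B·ABC·AC·B·AC·ABC·AC·B·ABC·B·AC·ABC·AC·B·AC·ABC·B·ABC·AC·B·ABC·B·AC·ABC·B·ABC·AC·B·AC·ABC·AC·B·ABC·B·AC·ABC·AC·B·AC·ABC·B·ABC·AC·B·AC·ABC·AC·B·ABC·B·AC·ABC·B
    A ↦ ABC
    B ↦ AC
    C ↦ B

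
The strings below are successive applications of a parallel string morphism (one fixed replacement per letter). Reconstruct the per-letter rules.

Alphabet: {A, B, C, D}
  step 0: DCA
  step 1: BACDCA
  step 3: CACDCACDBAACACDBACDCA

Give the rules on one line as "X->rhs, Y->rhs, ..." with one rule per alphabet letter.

A->CA, B->A, C->CD, D->BA

  step 0 ⇒ step 1: DCA ⇒ BA·CD·CA
    A ↦ CA
    C ↦ CD
    D ↦ BA
    B ↦ A  (constrained at step 1)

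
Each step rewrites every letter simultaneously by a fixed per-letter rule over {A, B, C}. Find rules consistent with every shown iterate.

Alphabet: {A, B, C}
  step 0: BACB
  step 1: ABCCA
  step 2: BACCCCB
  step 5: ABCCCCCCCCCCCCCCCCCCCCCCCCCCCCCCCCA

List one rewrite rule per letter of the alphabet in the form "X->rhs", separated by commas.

  step 1 ⇒ step 2: ABCCA ⇒ B·A·CC·CC·B
    A ↦ B
    B ↦ A
    C ↦ CC

A->B, B->A, C->CC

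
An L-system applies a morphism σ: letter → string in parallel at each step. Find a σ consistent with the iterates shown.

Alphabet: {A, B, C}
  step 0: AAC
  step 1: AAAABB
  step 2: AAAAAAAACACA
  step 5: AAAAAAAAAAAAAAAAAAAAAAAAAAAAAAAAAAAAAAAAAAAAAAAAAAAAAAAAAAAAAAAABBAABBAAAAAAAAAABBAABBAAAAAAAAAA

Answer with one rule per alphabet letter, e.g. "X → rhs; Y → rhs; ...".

A->AA, B->CA, C->BB

  step 1 ⇒ step 2: AAAABB ⇒ AA·AA·AA·AA·CA·CA
    A ↦ AA
    B ↦ CA
  step 0 ⇒ step 1: AAC ⇒ AA·AA·BB
    C ↦ BB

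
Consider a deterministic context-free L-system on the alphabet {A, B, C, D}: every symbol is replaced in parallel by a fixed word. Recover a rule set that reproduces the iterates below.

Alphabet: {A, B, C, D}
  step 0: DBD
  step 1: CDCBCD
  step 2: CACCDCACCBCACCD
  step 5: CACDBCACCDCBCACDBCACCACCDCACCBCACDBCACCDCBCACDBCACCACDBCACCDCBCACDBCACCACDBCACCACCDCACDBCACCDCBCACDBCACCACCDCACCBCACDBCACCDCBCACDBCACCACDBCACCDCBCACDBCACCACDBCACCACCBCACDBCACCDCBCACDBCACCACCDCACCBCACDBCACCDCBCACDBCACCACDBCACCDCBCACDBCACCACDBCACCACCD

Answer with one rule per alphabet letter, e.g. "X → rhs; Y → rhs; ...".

  step 1 ⇒ step 2: CDCBCD ⇒ CAC·CD·CAC·CB·CAC·CD
    B ↦ CB
    C ↦ CAC
    D ↦ CD
    A ↦ DB  (constrained at step 2)

A->DB, B->CB, C->CAC, D->CD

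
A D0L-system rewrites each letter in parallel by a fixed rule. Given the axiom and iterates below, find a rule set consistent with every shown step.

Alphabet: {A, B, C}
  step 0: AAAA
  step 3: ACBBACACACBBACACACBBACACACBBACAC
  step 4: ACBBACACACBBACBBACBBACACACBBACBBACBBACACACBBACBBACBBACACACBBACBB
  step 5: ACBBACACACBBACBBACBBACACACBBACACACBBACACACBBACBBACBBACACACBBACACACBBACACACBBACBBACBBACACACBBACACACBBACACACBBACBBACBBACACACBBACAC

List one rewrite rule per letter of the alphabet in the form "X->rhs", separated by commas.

A->AC, B->AC, C->BB

  step 4 ⇒ step 5: ACBBACACACBBACBBACBBACACACBBACBBACBBACACACBBACBBACBBACACACBBACBB ⇒ AC·BB·AC·AC·AC·BB·AC·BB·AC·BB·AC·AC·AC·BB·AC·AC·AC·BB·AC·AC·AC·BB·AC·BB·AC·BB·AC·AC·AC·BB·AC·AC·AC·BB·AC·AC·AC·BB·AC·BB·AC·BB·AC·AC·AC·BB·AC·AC·AC·BB·AC·AC·AC·BB·AC·BB·AC·BB·AC·AC·AC·BB·AC·AC
    A ↦ AC
    B ↦ AC
    C ↦ BB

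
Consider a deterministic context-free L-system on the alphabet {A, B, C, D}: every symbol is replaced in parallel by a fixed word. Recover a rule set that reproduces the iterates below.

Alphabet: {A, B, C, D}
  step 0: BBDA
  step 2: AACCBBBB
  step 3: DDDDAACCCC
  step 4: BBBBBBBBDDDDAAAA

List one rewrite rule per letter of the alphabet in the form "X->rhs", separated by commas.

  step 3 ⇒ step 4: DDDDAACCCC ⇒ BB·BB·BB·BB·DD·DD·A·A·A·A
    A ↦ DD
    C ↦ A
    D ↦ BB
  step 2 ⇒ step 3: AACCBBBB ⇒ DD·DD·A·A·C·C·C·C
    B ↦ C

A->DD, B->C, C->A, D->BB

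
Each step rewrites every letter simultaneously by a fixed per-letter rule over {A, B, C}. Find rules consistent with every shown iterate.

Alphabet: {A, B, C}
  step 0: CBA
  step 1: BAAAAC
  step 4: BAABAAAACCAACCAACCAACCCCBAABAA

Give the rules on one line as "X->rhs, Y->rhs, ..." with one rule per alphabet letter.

  step 0 ⇒ step 1: CBA ⇒ BAA·AA·C
    A ↦ C
    B ↦ AA
    C ↦ BAA

A->C, B->AA, C->BAA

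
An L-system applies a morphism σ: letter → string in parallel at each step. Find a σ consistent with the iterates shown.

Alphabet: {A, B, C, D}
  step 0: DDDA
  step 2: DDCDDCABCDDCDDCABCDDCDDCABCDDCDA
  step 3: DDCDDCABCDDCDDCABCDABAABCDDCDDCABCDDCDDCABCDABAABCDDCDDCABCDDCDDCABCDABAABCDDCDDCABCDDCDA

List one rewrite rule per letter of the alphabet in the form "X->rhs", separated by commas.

A->DA, B->BA, C->ABC, D->DDC

  step 2 ⇒ step 3: DDCDDCABCDDCDDCABCDDCDDCABCDDCDA ⇒ DDC·DDC·ABC·DDC·DDC·ABC·DA·BA·ABC·DDC·DDC·ABC·DDC·DDC·ABC·DA·BA·ABC·DDC·DDC·ABC·DDC·DDC·ABC·DA·BA·ABC·DDC·DDC·ABC·DDC·DA
    A ↦ DA
    B ↦ BA
    C ↦ ABC
    D ↦ DDC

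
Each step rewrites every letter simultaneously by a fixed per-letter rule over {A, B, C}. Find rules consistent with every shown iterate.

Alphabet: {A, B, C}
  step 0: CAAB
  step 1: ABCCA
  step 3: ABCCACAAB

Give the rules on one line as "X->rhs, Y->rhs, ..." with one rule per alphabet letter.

  step 0 ⇒ step 1: CAAB ⇒ AB·C·C·A
    A ↦ C
    B ↦ A
    C ↦ AB

A->C, B->A, C->AB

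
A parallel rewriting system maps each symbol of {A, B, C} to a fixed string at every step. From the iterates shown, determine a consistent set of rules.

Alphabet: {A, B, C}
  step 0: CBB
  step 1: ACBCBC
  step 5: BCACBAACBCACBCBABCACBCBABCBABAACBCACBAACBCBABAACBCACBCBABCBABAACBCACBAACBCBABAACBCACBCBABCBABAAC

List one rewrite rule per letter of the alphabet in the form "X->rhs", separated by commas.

  step 0 ⇒ step 1: CBB ⇒ AC·BC·BC
    B ↦ BC
    C ↦ AC
    A ↦ BA  (constrained at step 1)

A->BA, B->BC, C->AC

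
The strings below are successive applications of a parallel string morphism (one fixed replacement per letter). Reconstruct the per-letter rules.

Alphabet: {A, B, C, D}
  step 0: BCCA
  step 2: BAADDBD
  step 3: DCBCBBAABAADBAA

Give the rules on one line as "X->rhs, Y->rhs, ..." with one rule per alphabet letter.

  step 2 ⇒ step 3: BAADDBD ⇒ D·CB·CB·BAA·BAA·D·BAA
    A ↦ CB
    B ↦ D
    D ↦ BAA
    C ↦ B  (constrained at step 0)

A->CB, B->D, C->B, D->BAA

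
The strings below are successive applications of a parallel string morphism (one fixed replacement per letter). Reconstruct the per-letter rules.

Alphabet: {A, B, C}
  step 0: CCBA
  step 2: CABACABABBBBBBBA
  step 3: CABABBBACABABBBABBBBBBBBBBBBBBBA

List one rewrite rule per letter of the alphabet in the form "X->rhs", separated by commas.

  step 2 ⇒ step 3: CABACABABBBBBBBA ⇒ CA·BA·BB·BA·CA·BA·BB·BA·BB·BB·BB·BB·BB·BB·BB·BA
    A ↦ BA
    B ↦ BB
    C ↦ CA

A->BA, B->BB, C->CA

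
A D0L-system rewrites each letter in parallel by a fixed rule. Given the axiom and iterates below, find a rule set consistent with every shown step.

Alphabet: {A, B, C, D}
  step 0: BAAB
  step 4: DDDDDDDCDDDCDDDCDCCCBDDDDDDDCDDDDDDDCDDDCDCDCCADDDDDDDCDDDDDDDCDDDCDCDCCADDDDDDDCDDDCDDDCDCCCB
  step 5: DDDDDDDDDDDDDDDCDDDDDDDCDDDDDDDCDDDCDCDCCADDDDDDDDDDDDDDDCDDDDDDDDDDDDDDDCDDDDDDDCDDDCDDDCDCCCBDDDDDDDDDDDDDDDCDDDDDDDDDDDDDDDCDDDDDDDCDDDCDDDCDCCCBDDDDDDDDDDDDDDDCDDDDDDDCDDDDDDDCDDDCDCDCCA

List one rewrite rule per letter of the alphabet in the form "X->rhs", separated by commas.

A->CCB, B->CA, C->DC, D->DD

  step 4 ⇒ step 5: DDDDDDDCDDDCDDDCDCCCBDDDDDDDCDDDDDDDCDDDCDCDCCADDDDDDDCDDDDDDDCDDDCDCDCCADDDDDDDCDDDCDDDCDCCCB ⇒ DD·DD·DD·DD·DD·DD·DD·DC·DD·DD·DD·DC·DD·DD·DD·DC·DD·DC·DC·DC·CA·DD·DD·DD·DD·DD·DD·DD·DC·DD·DD·DD·DD·DD·DD·DD·DC·DD·DD·DD·DC·DD·DC·DD·DC·DC·CCB·DD·DD·DD·DD·DD·DD·DD·DC·DD·DD·DD·DD·DD·DD·DD·DC·DD·DD·DD·DC·DD·DC·DD·DC·DC·CCB·DD·DD·DD·DD·DD·DD·DD·DC·DD·DD·DD·DC·DD·DD·DD·DC·DD·DC·DC·DC·CA
    A ↦ CCB
    B ↦ CA
    C ↦ DC
    D ↦ DD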